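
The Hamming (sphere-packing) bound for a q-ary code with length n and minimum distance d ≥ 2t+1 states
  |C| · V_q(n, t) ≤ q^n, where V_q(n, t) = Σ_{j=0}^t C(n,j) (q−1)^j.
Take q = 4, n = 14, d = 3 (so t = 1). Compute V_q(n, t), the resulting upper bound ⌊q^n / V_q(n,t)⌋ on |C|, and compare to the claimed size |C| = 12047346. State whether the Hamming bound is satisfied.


V_q(n, t) = 43, q^n = 268435456, Hamming bound = 6242685, |C| = 12047346 > bound (violated).

Step 1: Compute V_q(n, t) = Σ_{j=0}^1 C(n, j) (q−1)^j.
  j = 0: C(14,0)·(3)^0 = 1·1 = 1.
  j = 1: C(14,1)·(3)^1 = 14·3 = 42.
  V_q(n, t) = 1 + 42 = 43.
Step 2: q^n = 4^14 = 268435456.
Step 3: Hamming bound ⌊q^n / V_q(n,t)⌋ = ⌊268435456/43⌋ = 6242685.
Step 4: Compare |C| = 12047346 to 6242685: violated.
The claimed |C| lies above the Hamming bound, so no 4-ary code of length 14 with d ≥ 3 can have 12047346 codewords.


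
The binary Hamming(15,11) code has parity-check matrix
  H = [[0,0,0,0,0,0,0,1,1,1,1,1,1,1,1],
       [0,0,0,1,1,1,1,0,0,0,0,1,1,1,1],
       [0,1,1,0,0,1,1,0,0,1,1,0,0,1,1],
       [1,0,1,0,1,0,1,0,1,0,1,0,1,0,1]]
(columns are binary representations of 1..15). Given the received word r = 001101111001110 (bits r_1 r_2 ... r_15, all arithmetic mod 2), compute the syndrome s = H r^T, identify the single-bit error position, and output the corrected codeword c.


s = (1, 0, 0, 0)^T, error position = 8, corrected codeword c = 001101101001110

Compute s = H r^T mod 2 one row at a time:
  s_1 = 1 + 1 + 0 + 0 + 1 + 1 + 1 + 0 = 5 ≡ 1 (mod 2).
  s_2 = 1 + 0 + 1 + 1 + 1 + 1 + 1 + 0 = 6 ≡ 0 (mod 2).
  s_3 = 0 + 1 + 1 + 1 + 0 + 0 + 1 + 0 = 4 ≡ 0 (mod 2).
  s_4 = 0 + 1 + 0 + 1 + 1 + 0 + 1 + 0 = 4 ≡ 0 (mod 2).
s = (1, 0, 0, 0)^T — this equals column 8 of H (binary 1000), so error is at position 8.
Correct: flip bit 8 of r = 001101111001110 to get c = 001101101001110.


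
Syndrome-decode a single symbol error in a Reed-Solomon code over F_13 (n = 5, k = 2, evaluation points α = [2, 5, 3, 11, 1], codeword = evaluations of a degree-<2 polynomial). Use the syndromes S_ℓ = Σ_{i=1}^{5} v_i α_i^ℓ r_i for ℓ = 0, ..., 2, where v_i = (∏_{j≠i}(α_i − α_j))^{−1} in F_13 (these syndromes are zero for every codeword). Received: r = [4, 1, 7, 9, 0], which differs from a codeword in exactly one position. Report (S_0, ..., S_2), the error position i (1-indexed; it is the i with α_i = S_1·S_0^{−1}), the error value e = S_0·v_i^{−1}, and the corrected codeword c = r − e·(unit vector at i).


S = (6, 12, 11), error at position 1, error magnitude e = 7, c = [10, 1, 7, 9, 0].

Step 1: column multipliers v_i = (∏_{j≠i}(α_i − α_j))^{−1} mod 13.
  i = 1 (α = 2): (2−5)(2−3)(2−11)(2−1) = (−3)·(−1)·(−9)·1 = −27 ≡ 12, so v_1 = 12^{−1} = 12 (mod 13).
  i = 2 (α = 5): (5−2)(5−3)(5−11)(5−1) = 3·2·(−6)·4 = −144 ≡ 12, so v_2 = 12^{−1} = 12 (mod 13).
  i = 3 (α = 3): (3−2)(3−5)(3−11)(3−1) = 1·(−2)·(−8)·2 = 32 ≡ 6, so v_3 = 6^{−1} = 11 (mod 13).
  i = 4 (α = 11): (11−2)(11−5)(11−3)(11−1) = 9·6·8·10 = 4320 ≡ 4, so v_4 = 4^{−1} = 10 (mod 13).
  i = 5 (α = 1): (1−2)(1−5)(1−3)(1−11) = (−1)·(−4)·(−2)·(−10) = 80 ≡ 2, so v_5 = 2^{−1} = 7 (mod 13).
  v = [12, 12, 11, 10, 7].
Step 2: syndromes of r = [4, 1, 7, 9, 0] (all sums mod 13).
  S_0 = Σ v_i r_i = 12·4 + 12·1 + 11·7 + 10·9 + 7·0 = 227 ≡ 6.
  S_1 = Σ v_i α_i r_i = 12·2·4 + 12·5·1 + 11·3·7 + 10·11·9 + 7·1·0 = 1377 ≡ 12.
  α_i^2 mod 13 = [4, 12, 9, 4, 1].
  S_2 = Σ v_i α_i^2 r_i = 12·4·4 + 12·12·1 + 11·9·7 + 10·4·9 + 7·1·0 = 1389 ≡ 11.
  S = (6, 12, 11) ≠ 0, so r is not a codeword (an error is present).
Step 3: locate the error. For a single error e at position i, S_ℓ = v_i·e·α_i^ℓ, so α_err = S_1/S_0.
  S_0^{−1} = 6^{−1} = 11 (mod 13), so α_err = 12·11 = 132 ≡ 2 = α_1. Error position i = 1.
  Consistency check: S_2/S_1 = 11·12 = 132 ≡ 2 = α_err ✓ (single-error assumption holds).
Step 4: error magnitude e = S_0/v_1 = S_0·∏_{j≠1}(α_1 − α_j) = 6·12 = 72 ≡ 7 (mod 13).
Step 5: correct position 1: c_1 = r_1 − e = 4 − 7 ≡ 10 (mod 13). Hence c = [10, 1, 7, 9, 0].
  Check: interpolating c through the α_i gives m(x) = 3 + 10·x (degree < 2) with m(α_i) = c_i for every i, so c is indeed a codeword.


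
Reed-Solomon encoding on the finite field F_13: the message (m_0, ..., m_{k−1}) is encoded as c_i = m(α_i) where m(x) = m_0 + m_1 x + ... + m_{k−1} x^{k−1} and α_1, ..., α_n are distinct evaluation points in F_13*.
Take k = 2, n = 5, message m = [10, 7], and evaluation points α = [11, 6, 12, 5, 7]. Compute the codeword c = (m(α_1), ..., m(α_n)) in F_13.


c = [9, 0, 3, 6, 7]

Message polynomial: m(x) = 10 + 7·x (mod 13).
For each evaluation point α_i, compute m(α_i) mod 13:
  α_1 = 11: Horner steps 7 → 9, so m(11) = 9.
  α_2 = 6: Horner steps 7 → 0, so m(6) = 0.
  α_3 = 12: Horner steps 7 → 3, so m(12) = 3.
  α_4 = 5: Horner steps 7 → 6, so m(5) = 6.
  α_5 = 7: Horner steps 7 → 7, so m(7) = 7.
Codeword c = [9, 0, 3, 6, 7] ∈ F_13^5.


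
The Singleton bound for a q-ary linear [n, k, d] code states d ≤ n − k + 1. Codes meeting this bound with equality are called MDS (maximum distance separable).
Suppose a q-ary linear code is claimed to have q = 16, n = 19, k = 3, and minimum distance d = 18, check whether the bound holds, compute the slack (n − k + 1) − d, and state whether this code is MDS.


Singleton RHS = n − k + 1 = 17, slack = -1, bound violated (no such code; not MDS).

Singleton bound: d ≤ n − k + 1.
Here n = 19, k = 3, so n − k + 1 = 17.
Given d = 18, check d ≤ 17: NO.
Slack = (n − k + 1) − d = -1.
The slack is negative: d = 18 exceeds n − k + 1 = 17 by 1, so the Singleton bound is violated and no linear [19, 3, 18]_16 code can exist. In particular it is not MDS (MDS requires d = n − k + 1 exactly).
Description: the claimed parameters are [19, 3, 18]_16; such a code would be impossible (violates the Singleton bound).


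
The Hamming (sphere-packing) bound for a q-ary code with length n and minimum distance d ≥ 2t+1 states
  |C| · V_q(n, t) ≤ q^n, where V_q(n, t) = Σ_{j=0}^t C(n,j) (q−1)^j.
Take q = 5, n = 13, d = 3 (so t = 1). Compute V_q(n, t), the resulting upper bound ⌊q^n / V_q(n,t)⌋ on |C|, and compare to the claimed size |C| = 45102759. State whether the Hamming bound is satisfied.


V_q(n, t) = 53, q^n = 1220703125, Hamming bound = 23032134, |C| = 45102759 > bound (violated).

Step 1: Compute V_q(n, t) = Σ_{j=0}^1 C(n, j) (q−1)^j.
  j = 0: C(13,0)·(4)^0 = 1·1 = 1.
  j = 1: C(13,1)·(4)^1 = 13·4 = 52.
  V_q(n, t) = 1 + 52 = 53.
Step 2: q^n = 5^13 = 1220703125.
Step 3: Hamming bound ⌊q^n / V_q(n,t)⌋ = ⌊1220703125/53⌋ = 23032134.
Step 4: Compare |C| = 45102759 to 23032134: violated.
The claimed |C| lies above the Hamming bound, so no 5-ary code of length 13 with d ≥ 3 can have 45102759 codewords.


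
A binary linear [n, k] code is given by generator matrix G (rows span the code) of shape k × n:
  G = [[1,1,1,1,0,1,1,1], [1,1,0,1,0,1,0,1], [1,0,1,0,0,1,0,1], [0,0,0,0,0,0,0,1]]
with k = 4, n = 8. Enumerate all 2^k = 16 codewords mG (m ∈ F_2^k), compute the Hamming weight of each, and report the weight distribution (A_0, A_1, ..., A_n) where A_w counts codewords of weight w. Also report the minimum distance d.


Weight distribution: A_0 = 1, A_1 = 1, A_2 = 1, A_3 = 5, A_4 = 5, A_5 = 1, A_6 = 1, A_7 = 1. Minimum distance d = 1.

Enumerate all 2^4 = 16 messages m ∈ F_2^4.
For each, compute codeword c = mG in F_2^8, then tally its weight.
  m = 0000 → c = 00000000, weight = 0.
  m = 1000 → c = 11110111, weight = 7.
  m = 0100 → c = 11010101, weight = 5.
  m = 1100 → c = 00100010, weight = 2.
  m = 0010 → c = 10100101, weight = 4.
  m = 1010 → c = 01010010, weight = 3.
  m = 0110 → c = 01110000, weight = 3.
  m = 1110 → c = 10000111, weight = 4.
  m = 0001 → c = 00000001, weight = 1.
  m = 1001 → c = 11110110, weight = 6.
  m = 0101 → c = 11010100, weight = 4.
  m = 1101 → c = 00100011, weight = 3.
  m = 0011 → c = 10100100, weight = 3.
  m = 1011 → c = 01010011, weight = 4.
  m = 0111 → c = 01110001, weight = 4.
  m = 1111 → c = 10000110, weight = 3.
Tally weights:
  weight 0: 1 codewords.
  weight 1: 1 codewords.
  weight 2: 1 codewords.
  weight 3: 5 codewords.
  weight 4: 5 codewords.
  weight 5: 1 codewords.
  weight 6: 1 codewords.
  weight 7: 1 codewords.
Minimum distance d = smallest w > 0 with A_w > 0 = 1.
Sanity: Σ A_w = 16 = 2^4 = 16 ✓.


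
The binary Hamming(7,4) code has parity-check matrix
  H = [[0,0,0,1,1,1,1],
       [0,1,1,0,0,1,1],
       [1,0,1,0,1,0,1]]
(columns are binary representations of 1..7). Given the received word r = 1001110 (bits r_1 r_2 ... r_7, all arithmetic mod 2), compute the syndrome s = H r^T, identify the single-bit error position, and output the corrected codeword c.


s = (1, 1, 0)^T, error position = 6, corrected codeword c = 1001100

Compute s = H r^T mod 2 one row at a time:
  s_1 = 1 + 1 + 1 + 0 = 3 ≡ 1 (mod 2).
  s_2 = 0 + 0 + 1 + 0 = 1 ≡ 1 (mod 2).
  s_3 = 1 + 0 + 1 + 0 = 2 ≡ 0 (mod 2).
s = (1, 1, 0)^T — this equals column 6 of H (binary 110), so error is at position 6.
Correct: flip bit 6 of r = 1001110 to get c = 1001100.


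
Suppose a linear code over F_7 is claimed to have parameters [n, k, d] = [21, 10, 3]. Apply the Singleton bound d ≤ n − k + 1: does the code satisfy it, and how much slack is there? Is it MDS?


Singleton RHS = n − k + 1 = 12, slack = 9, bound satisfied, not MDS.

Singleton bound: d ≤ n − k + 1.
Here n = 21, k = 10, so n − k + 1 = 12.
Given d = 3, check d ≤ 12: YES.
Slack = (n − k + 1) − d = 9.
The code is NOT MDS (slack = 9 > 0).
Description: the claimed parameters are [21, 10, 3]_7; such a code would be non-MDS.


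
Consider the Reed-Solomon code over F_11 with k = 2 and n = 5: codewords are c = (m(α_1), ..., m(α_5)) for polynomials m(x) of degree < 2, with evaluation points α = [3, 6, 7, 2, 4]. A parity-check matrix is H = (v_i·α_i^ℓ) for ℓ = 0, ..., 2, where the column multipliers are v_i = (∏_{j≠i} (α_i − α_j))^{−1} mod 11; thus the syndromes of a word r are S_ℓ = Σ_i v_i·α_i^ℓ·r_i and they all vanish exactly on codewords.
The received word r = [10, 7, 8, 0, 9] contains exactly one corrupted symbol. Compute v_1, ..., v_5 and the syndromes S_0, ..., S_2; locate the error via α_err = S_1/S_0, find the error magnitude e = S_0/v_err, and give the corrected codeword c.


S = (7, 5, 2), error at position 3, error magnitude e = 2, c = [10, 7, 6, 0, 9].

Step 1: column multipliers v_i = (∏_{j≠i}(α_i − α_j))^{−1} mod 11.
  i = 1 (α = 3): (3−6)(3−7)(3−2)(3−4) = (−3)·(−4)·1·(−1) = −12 ≡ 10, so v_1 = 10^{−1} = 10 (mod 11).
  i = 2 (α = 6): (6−3)(6−7)(6−2)(6−4) = 3·(−1)·4·2 = −24 ≡ 9, so v_2 = 9^{−1} = 5 (mod 11).
  i = 3 (α = 7): (7−3)(7−6)(7−2)(7−4) = 4·1·5·3 = 60 ≡ 5, so v_3 = 5^{−1} = 9 (mod 11).
  i = 4 (α = 2): (2−3)(2−6)(2−7)(2−4) = (−1)·(−4)·(−5)·(−2) = 40 ≡ 7, so v_4 = 7^{−1} = 8 (mod 11).
  i = 5 (α = 4): (4−3)(4−6)(4−7)(4−2) = 1·(−2)·(−3)·2 = 12 ≡ 1, so v_5 = 1^{−1} = 1 (mod 11).
  v = [10, 5, 9, 8, 1].
Step 2: syndromes of r = [10, 7, 8, 0, 9] (all sums mod 11).
  S_0 = Σ v_i r_i = 10·10 + 5·7 + 9·8 + 8·0 + 1·9 = 216 ≡ 7.
  S_1 = Σ v_i α_i r_i = 10·3·10 + 5·6·7 + 9·7·8 + 8·2·0 + 1·4·9 = 1050 ≡ 5.
  α_i^2 mod 11 = [9, 3, 5, 4, 5].
  S_2 = Σ v_i α_i^2 r_i = 10·9·10 + 5·3·7 + 9·5·8 + 8·4·0 + 1·5·9 = 1410 ≡ 2.
  S = (7, 5, 2) ≠ 0, so r is not a codeword (an error is present).
Step 3: locate the error. For a single error e at position i, S_ℓ = v_i·e·α_i^ℓ, so α_err = S_1/S_0.
  S_0^{−1} = 7^{−1} = 8 (mod 11), so α_err = 5·8 = 40 ≡ 7 = α_3. Error position i = 3.
  Consistency check: S_2/S_1 = 2·9 = 18 ≡ 7 = α_err ✓ (single-error assumption holds).
Step 4: error magnitude e = S_0/v_3 = S_0·∏_{j≠3}(α_3 − α_j) = 7·5 = 35 ≡ 2 (mod 11).
Step 5: correct position 3: c_3 = r_3 − e = 8 − 2 ≡ 6 (mod 11). Hence c = [10, 7, 6, 0, 9].
  Check: interpolating c through the α_i gives m(x) = 2 + 10·x (degree < 2) with m(α_i) = c_i for every i, so c is indeed a codeword.


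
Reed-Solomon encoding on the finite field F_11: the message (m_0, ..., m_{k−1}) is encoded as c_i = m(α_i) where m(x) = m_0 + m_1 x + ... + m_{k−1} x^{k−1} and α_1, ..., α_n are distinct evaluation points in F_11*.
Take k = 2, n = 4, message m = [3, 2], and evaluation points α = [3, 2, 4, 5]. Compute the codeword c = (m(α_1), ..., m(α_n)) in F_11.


c = [9, 7, 0, 2]

Message polynomial: m(x) = 3 + 2·x (mod 11).
For each evaluation point α_i, compute m(α_i) mod 11:
  α_1 = 3: Horner steps 2 → 9, so m(3) = 9.
  α_2 = 2: Horner steps 2 → 7, so m(2) = 7.
  α_3 = 4: Horner steps 2 → 0, so m(4) = 0.
  α_4 = 5: Horner steps 2 → 2, so m(5) = 2.
Codeword c = [9, 7, 0, 2] ∈ F_11^4.


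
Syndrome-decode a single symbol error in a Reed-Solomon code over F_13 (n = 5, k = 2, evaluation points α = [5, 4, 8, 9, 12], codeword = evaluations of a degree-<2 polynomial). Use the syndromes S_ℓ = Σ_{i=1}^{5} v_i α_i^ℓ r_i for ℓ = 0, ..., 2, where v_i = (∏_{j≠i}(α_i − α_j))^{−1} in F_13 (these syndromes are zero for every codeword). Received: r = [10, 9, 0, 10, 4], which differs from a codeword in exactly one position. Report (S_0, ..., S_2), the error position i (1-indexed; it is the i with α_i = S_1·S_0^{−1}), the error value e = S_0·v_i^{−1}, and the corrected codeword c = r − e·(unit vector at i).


S = (7, 11, 8), error at position 4, error magnitude e = 9, c = [10, 9, 0, 1, 4].

Step 1: column multipliers v_i = (∏_{j≠i}(α_i − α_j))^{−1} mod 13.
  i = 1 (α = 5): (5−4)(5−8)(5−9)(5−12) = 1·(−3)·(−4)·(−7) = −84 ≡ 7, so v_1 = 7^{−1} = 2 (mod 13).
  i = 2 (α = 4): (4−5)(4−8)(4−9)(4−12) = (−1)·(−4)·(−5)·(−8) = 160 ≡ 4, so v_2 = 4^{−1} = 10 (mod 13).
  i = 3 (α = 8): (8−5)(8−4)(8−9)(8−12) = 3·4·(−1)·(−4) = 48 ≡ 9, so v_3 = 9^{−1} = 3 (mod 13).
  i = 4 (α = 9): (9−5)(9−4)(9−8)(9−12) = 4·5·1·(−3) = −60 ≡ 5, so v_4 = 5^{−1} = 8 (mod 13).
  i = 5 (α = 12): (12−5)(12−4)(12−8)(12−9) = 7·8·4·3 = 672 ≡ 9, so v_5 = 9^{−1} = 3 (mod 13).
  v = [2, 10, 3, 8, 3].
Step 2: syndromes of r = [10, 9, 0, 10, 4] (all sums mod 13).
  S_0 = Σ v_i r_i = 2·10 + 10·9 + 3·0 + 8·10 + 3·4 = 202 ≡ 7.
  S_1 = Σ v_i α_i r_i = 2·5·10 + 10·4·9 + 3·8·0 + 8·9·10 + 3·12·4 = 1324 ≡ 11.
  α_i^2 mod 13 = [12, 3, 12, 3, 1].
  S_2 = Σ v_i α_i^2 r_i = 2·12·10 + 10·3·9 + 3·12·0 + 8·3·10 + 3·1·4 = 762 ≡ 8.
  S = (7, 11, 8) ≠ 0, so r is not a codeword (an error is present).
Step 3: locate the error. For a single error e at position i, S_ℓ = v_i·e·α_i^ℓ, so α_err = S_1/S_0.
  S_0^{−1} = 7^{−1} = 2 (mod 13), so α_err = 11·2 = 22 ≡ 9 = α_4. Error position i = 4.
  Consistency check: S_2/S_1 = 8·6 = 48 ≡ 9 = α_err ✓ (single-error assumption holds).
Step 4: error magnitude e = S_0/v_4 = S_0·∏_{j≠4}(α_4 − α_j) = 7·5 = 35 ≡ 9 (mod 13).
Step 5: correct position 4: c_4 = r_4 − e = 10 − 9 ≡ 1 (mod 13). Hence c = [10, 9, 0, 1, 4].
  Check: interpolating c through the α_i gives m(x) = 5 + 1·x (degree < 2) with m(α_i) = c_i for every i, so c is indeed a codeword.


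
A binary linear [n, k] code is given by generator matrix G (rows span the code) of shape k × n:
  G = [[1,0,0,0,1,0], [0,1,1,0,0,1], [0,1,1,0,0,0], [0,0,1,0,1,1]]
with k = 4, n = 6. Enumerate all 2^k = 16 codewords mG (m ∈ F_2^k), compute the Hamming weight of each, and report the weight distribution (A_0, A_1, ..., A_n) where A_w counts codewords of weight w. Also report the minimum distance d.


Weight distribution: A_0 = 1, A_1 = 1, A_2 = 6, A_3 = 6, A_4 = 1, A_5 = 1. Minimum distance d = 1.

Enumerate all 2^4 = 16 messages m ∈ F_2^4.
For each, compute codeword c = mG in F_2^6, then tally its weight.
  m = 0000 → c = 000000, weight = 0.
  m = 1000 → c = 100010, weight = 2.
  m = 0100 → c = 011001, weight = 3.
  m = 1100 → c = 111011, weight = 5.
  m = 0010 → c = 011000, weight = 2.
  m = 1010 → c = 111010, weight = 4.
  m = 0110 → c = 000001, weight = 1.
  m = 1110 → c = 100011, weight = 3.
  m = 0001 → c = 001011, weight = 3.
  m = 1001 → c = 101001, weight = 3.
  m = 0101 → c = 010010, weight = 2.
  m = 1101 → c = 110000, weight = 2.
  m = 0011 → c = 010011, weight = 3.
  m = 1011 → c = 110001, weight = 3.
  m = 0111 → c = 001010, weight = 2.
  m = 1111 → c = 101000, weight = 2.
Tally weights:
  weight 0: 1 codewords.
  weight 1: 1 codewords.
  weight 2: 6 codewords.
  weight 3: 6 codewords.
  weight 4: 1 codewords.
  weight 5: 1 codewords.
Minimum distance d = smallest w > 0 with A_w > 0 = 1.
Sanity: Σ A_w = 16 = 2^4 = 16 ✓.


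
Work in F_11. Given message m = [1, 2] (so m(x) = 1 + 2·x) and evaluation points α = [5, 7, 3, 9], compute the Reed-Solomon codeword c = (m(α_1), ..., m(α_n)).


c = [0, 4, 7, 8]

Message polynomial: m(x) = 1 + 2·x (mod 11).
For each evaluation point α_i, compute m(α_i) mod 11:
  α_1 = 5: Horner steps 2 → 0, so m(5) = 0.
  α_2 = 7: Horner steps 2 → 4, so m(7) = 4.
  α_3 = 3: Horner steps 2 → 7, so m(3) = 7.
  α_4 = 9: Horner steps 2 → 8, so m(9) = 8.
Codeword c = [0, 4, 7, 8] ∈ F_11^4.


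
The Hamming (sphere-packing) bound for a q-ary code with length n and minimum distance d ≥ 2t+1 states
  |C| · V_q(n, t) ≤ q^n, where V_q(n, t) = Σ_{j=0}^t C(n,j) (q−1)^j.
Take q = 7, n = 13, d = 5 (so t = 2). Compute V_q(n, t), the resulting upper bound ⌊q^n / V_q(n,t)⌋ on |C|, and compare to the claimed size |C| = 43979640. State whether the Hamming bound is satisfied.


V_q(n, t) = 2887, q^n = 96889010407, Hamming bound = 33560446, |C| = 43979640 > bound (violated).

Step 1: Compute V_q(n, t) = Σ_{j=0}^2 C(n, j) (q−1)^j.
  j = 0: C(13,0)·(6)^0 = 1·1 = 1.
  j = 1: C(13,1)·(6)^1 = 13·6 = 78.
  j = 2: C(13,2)·(6)^2 = 78·36 = 2808.
  V_q(n, t) = 1 + 78 + 2808 = 2887.
Step 2: q^n = 7^13 = 96889010407.
Step 3: Hamming bound ⌊q^n / V_q(n,t)⌋ = ⌊96889010407/2887⌋ = 33560446.
Step 4: Compare |C| = 43979640 to 33560446: violated.
The claimed |C| lies above the Hamming bound, so no 7-ary code of length 13 with d ≥ 5 can have 43979640 codewords.


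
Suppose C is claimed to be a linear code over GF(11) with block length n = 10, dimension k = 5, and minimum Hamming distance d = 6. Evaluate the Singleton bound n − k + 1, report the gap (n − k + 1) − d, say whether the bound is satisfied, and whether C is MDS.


Singleton RHS = n − k + 1 = 6, slack = 0, bound satisfied, MDS.

Singleton bound: d ≤ n − k + 1.
Here n = 10, k = 5, so n − k + 1 = 6.
Given d = 6, check d ≤ 6: YES.
Slack = (n − k + 1) − d = 0.
The code is MDS (slack = 0).
Description: the claimed parameters are [10, 5, 6]_11; such a code would be MDS (meets Singleton bound).


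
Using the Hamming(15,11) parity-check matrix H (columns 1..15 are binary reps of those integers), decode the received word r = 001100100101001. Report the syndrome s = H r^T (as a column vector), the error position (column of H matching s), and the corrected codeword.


s = (1, 0, 0, 1)^T, error position = 9, corrected codeword c = 001100101101001

Compute s = H r^T mod 2 one row at a time:
  s_1 = 0 + 0 + 1 + 0 + 1 + 0 + 0 + 1 = 3 ≡ 1 (mod 2).
  s_2 = 1 + 0 + 0 + 1 + 1 + 0 + 0 + 1 = 4 ≡ 0 (mod 2).
  s_3 = 0 + 1 + 0 + 1 + 1 + 0 + 0 + 1 = 4 ≡ 0 (mod 2).
  s_4 = 0 + 1 + 0 + 1 + 0 + 0 + 0 + 1 = 3 ≡ 1 (mod 2).
s = (1, 0, 0, 1)^T — this equals column 9 of H (binary 1001), so error is at position 9.
Correct: flip bit 9 of r = 001100100101001 to get c = 001100101101001.


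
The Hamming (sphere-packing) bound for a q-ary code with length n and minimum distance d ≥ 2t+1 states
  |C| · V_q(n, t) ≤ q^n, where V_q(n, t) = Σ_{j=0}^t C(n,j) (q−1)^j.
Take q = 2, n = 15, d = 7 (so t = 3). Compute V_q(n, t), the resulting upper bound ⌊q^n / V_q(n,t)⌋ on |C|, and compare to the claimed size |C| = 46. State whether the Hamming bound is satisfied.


V_q(n, t) = 576, q^n = 32768, Hamming bound = 56, |C| = 46 ≤ bound (satisfied).

Step 1: Compute V_q(n, t) = Σ_{j=0}^3 C(n, j) (q−1)^j.
  j = 0: C(15,0)·(1)^0 = 1·1 = 1.
  j = 1: C(15,1)·(1)^1 = 15·1 = 15.
  j = 2: C(15,2)·(1)^2 = 105·1 = 105.
  j = 3: C(15,3)·(1)^3 = 455·1 = 455.
  V_q(n, t) = 1 + 15 + 105 + 455 = 576.
Step 2: q^n = 2^15 = 32768.
Step 3: Hamming bound ⌊q^n / V_q(n,t)⌋ = ⌊32768/576⌋ = 56.
Step 4: Compare |C| = 46 to 56: satisfied.
The claimed |C| lies below the Hamming bound.


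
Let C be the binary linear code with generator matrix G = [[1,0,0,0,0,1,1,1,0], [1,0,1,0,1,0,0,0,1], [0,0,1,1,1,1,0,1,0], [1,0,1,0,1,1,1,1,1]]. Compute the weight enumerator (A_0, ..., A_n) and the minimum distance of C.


Weight distribution: A_0 = 1, A_1 = 1, A_3 = 3, A_4 = 5, A_5 = 3, A_6 = 2, A_7 = 1. Minimum distance d = 1.

Enumerate all 2^4 = 16 messages m ∈ F_2^4.
For each, compute codeword c = mG in F_2^9, then tally its weight.
  m = 0000 → c = 000000000, weight = 0.
  m = 1000 → c = 100001110, weight = 4.
  m = 0100 → c = 101010001, weight = 4.
  m = 1100 → c = 001011111, weight = 6.
  m = 0010 → c = 001111010, weight = 5.
  m = 1010 → c = 101110100, weight = 5.
  m = 0110 → c = 100101011, weight = 5.
  m = 1110 → c = 000100101, weight = 3.
  m = 0001 → c = 101011111, weight = 7.
  m = 1001 → c = 001010001, weight = 3.
  m = 0101 → c = 000001110, weight = 3.
  m = 1101 → c = 100000000, weight = 1.
  m = 0011 → c = 100100101, weight = 4.
  m = 1011 → c = 000101011, weight = 4.
  m = 0111 → c = 001110100, weight = 4.
  m = 1111 → c = 101111010, weight = 6.
Tally weights:
  weight 0: 1 codewords.
  weight 1: 1 codewords.
  weight 3: 3 codewords.
  weight 4: 5 codewords.
  weight 5: 3 codewords.
  weight 6: 2 codewords.
  weight 7: 1 codewords.
Minimum distance d = smallest w > 0 with A_w > 0 = 1.
Sanity: Σ A_w = 16 = 2^4 = 16 ✓.


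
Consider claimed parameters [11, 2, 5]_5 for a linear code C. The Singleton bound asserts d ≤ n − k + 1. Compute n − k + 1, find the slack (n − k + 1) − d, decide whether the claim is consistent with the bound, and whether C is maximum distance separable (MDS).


Singleton RHS = n − k + 1 = 10, slack = 5, bound satisfied, not MDS.

Singleton bound: d ≤ n − k + 1.
Here n = 11, k = 2, so n − k + 1 = 10.
Given d = 5, check d ≤ 10: YES.
Slack = (n − k + 1) − d = 5.
The code is NOT MDS (slack = 5 > 0).
Description: the claimed parameters are [11, 2, 5]_5; such a code would be non-MDS.


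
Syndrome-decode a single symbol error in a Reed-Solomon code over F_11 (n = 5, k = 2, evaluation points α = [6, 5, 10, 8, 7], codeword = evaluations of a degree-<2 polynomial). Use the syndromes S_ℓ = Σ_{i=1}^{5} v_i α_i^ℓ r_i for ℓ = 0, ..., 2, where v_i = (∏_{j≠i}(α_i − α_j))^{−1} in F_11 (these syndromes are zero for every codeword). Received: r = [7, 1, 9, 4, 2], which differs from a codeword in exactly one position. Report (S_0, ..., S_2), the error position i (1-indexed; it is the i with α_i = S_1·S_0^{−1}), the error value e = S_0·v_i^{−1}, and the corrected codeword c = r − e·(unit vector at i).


S = (4, 10, 3), error at position 4, error magnitude e = 7, c = [7, 1, 9, 8, 2].

Step 1: column multipliers v_i = (∏_{j≠i}(α_i − α_j))^{−1} mod 11.
  i = 1 (α = 6): (6−5)(6−10)(6−8)(6−7) = 1·(−4)·(−2)·(−1) = −8 ≡ 3, so v_1 = 3^{−1} = 4 (mod 11).
  i = 2 (α = 5): (5−6)(5−10)(5−8)(5−7) = (−1)·(−5)·(−3)·(−2) = 30 ≡ 8, so v_2 = 8^{−1} = 7 (mod 11).
  i = 3 (α = 10): (10−6)(10−5)(10−8)(10−7) = 4·5·2·3 = 120 ≡ 10, so v_3 = 10^{−1} = 10 (mod 11).
  i = 4 (α = 8): (8−6)(8−5)(8−10)(8−7) = 2·3·(−2)·1 = −12 ≡ 10, so v_4 = 10^{−1} = 10 (mod 11).
  i = 5 (α = 7): (7−6)(7−5)(7−10)(7−8) = 1·2·(−3)·(−1) = 6 ≡ 6, so v_5 = 6^{−1} = 2 (mod 11).
  v = [4, 7, 10, 10, 2].
Step 2: syndromes of r = [7, 1, 9, 4, 2] (all sums mod 11).
  S_0 = Σ v_i r_i = 4·7 + 7·1 + 10·9 + 10·4 + 2·2 = 169 ≡ 4.
  S_1 = Σ v_i α_i r_i = 4·6·7 + 7·5·1 + 10·10·9 + 10·8·4 + 2·7·2 = 1451 ≡ 10.
  α_i^2 mod 11 = [3, 3, 1, 9, 5].
  S_2 = Σ v_i α_i^2 r_i = 4·3·7 + 7·3·1 + 10·1·9 + 10·9·4 + 2·5·2 = 575 ≡ 3.
  S = (4, 10, 3) ≠ 0, so r is not a codeword (an error is present).
Step 3: locate the error. For a single error e at position i, S_ℓ = v_i·e·α_i^ℓ, so α_err = S_1/S_0.
  S_0^{−1} = 4^{−1} = 3 (mod 11), so α_err = 10·3 = 30 ≡ 8 = α_4. Error position i = 4.
  Consistency check: S_2/S_1 = 3·10 = 30 ≡ 8 = α_err ✓ (single-error assumption holds).
Step 4: error magnitude e = S_0/v_4 = S_0·∏_{j≠4}(α_4 − α_j) = 4·10 = 40 ≡ 7 (mod 11).
Step 5: correct position 4: c_4 = r_4 − e = 4 − 7 ≡ 8 (mod 11). Hence c = [7, 1, 9, 8, 2].
  Check: interpolating c through the α_i gives m(x) = 4 + 6·x (degree < 2) with m(α_i) = c_i for every i, so c is indeed a codeword.


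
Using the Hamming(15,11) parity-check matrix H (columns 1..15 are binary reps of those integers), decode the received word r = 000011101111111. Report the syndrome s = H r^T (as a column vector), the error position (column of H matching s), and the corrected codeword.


s = (1, 1, 0, 0)^T, error position = 12, corrected codeword c = 000011101110111

Compute s = H r^T mod 2 one row at a time:
  s_1 = 0 + 1 + 1 + 1 + 1 + 1 + 1 + 1 = 7 ≡ 1 (mod 2).
  s_2 = 0 + 1 + 1 + 1 + 1 + 1 + 1 + 1 = 7 ≡ 1 (mod 2).
  s_3 = 0 + 0 + 1 + 1 + 1 + 1 + 1 + 1 = 6 ≡ 0 (mod 2).
  s_4 = 0 + 0 + 1 + 1 + 1 + 1 + 1 + 1 = 6 ≡ 0 (mod 2).
s = (1, 1, 0, 0)^T — this equals column 12 of H (binary 1100), so error is at position 12.
Correct: flip bit 12 of r = 000011101111111 to get c = 000011101110111.


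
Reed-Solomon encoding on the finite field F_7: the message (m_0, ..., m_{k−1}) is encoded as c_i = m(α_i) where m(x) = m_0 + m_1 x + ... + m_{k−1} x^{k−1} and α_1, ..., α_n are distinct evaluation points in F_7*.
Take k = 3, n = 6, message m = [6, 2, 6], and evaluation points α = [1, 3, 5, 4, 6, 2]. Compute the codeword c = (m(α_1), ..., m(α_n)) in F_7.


c = [0, 3, 5, 5, 3, 6]

Message polynomial: m(x) = 6 + 2·x + 6·x^2 (mod 7).
For each evaluation point α_i, compute m(α_i) mod 7:
  α_1 = 1: Horner steps 6 → 1 → 0, so m(1) = 0.
  α_2 = 3: Horner steps 6 → 6 → 3, so m(3) = 3.
  α_3 = 5: Horner steps 6 → 4 → 5, so m(5) = 5.
  α_4 = 4: Horner steps 6 → 5 → 5, so m(4) = 5.
  α_5 = 6: Horner steps 6 → 3 → 3, so m(6) = 3.
  α_6 = 2: Horner steps 6 → 0 → 6, so m(2) = 6.
Codeword c = [0, 3, 5, 5, 3, 6] ∈ F_7^6.


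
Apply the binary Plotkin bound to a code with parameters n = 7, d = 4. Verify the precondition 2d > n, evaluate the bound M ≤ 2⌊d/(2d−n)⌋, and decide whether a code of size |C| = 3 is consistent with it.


Plotkin bound M ≤ 8; given |C| = 3 ≤ bound (satisfied).

Check applicability: 2d = 8, n = 7.
2d − n = 1 > 0, so Plotkin applies.
Compute d/(2d−n) = 4/1 ≈ 4.0000.
⌊d/(2d−n)⌋ = 4.
Plotkin bound: M ≤ 2·4 = 8.
Given |C| = 3, check: satisfied.
This |C| is below the Plotkin bound.


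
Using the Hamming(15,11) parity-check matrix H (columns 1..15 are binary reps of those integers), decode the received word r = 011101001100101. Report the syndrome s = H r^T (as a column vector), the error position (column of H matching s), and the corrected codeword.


s = (0, 0, 1, 0)^T, error position = 2, corrected codeword c = 001101001100101

Compute s = H r^T mod 2 one row at a time:
  s_1 = 0 + 1 + 1 + 0 + 0 + 1 + 0 + 1 = 4 ≡ 0 (mod 2).
  s_2 = 1 + 0 + 1 + 0 + 0 + 1 + 0 + 1 = 4 ≡ 0 (mod 2).
  s_3 = 1 + 1 + 1 + 0 + 1 + 0 + 0 + 1 = 5 ≡ 1 (mod 2).
  s_4 = 0 + 1 + 0 + 0 + 1 + 0 + 1 + 1 = 4 ≡ 0 (mod 2).
s = (0, 0, 1, 0)^T — this equals column 2 of H (binary 0010), so error is at position 2.
Correct: flip bit 2 of r = 011101001100101 to get c = 001101001100101.


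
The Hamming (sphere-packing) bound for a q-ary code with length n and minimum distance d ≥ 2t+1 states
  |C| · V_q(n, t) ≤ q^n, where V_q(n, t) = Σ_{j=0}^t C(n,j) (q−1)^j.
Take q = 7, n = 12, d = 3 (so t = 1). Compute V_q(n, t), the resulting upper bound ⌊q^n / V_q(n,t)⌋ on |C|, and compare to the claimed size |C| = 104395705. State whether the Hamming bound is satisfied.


V_q(n, t) = 73, q^n = 13841287201, Hamming bound = 189606673, |C| = 104395705 ≤ bound (satisfied).

Step 1: Compute V_q(n, t) = Σ_{j=0}^1 C(n, j) (q−1)^j.
  j = 0: C(12,0)·(6)^0 = 1·1 = 1.
  j = 1: C(12,1)·(6)^1 = 12·6 = 72.
  V_q(n, t) = 1 + 72 = 73.
Step 2: q^n = 7^12 = 13841287201.
Step 3: Hamming bound ⌊q^n / V_q(n,t)⌋ = ⌊13841287201/73⌋ = 189606673.
Step 4: Compare |C| = 104395705 to 189606673: satisfied.
The claimed |C| lies below the Hamming bound.


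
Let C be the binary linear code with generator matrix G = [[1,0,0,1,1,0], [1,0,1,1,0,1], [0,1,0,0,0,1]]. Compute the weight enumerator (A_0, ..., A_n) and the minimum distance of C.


Weight distribution: A_0 = 1, A_2 = 1, A_3 = 3, A_4 = 2, A_5 = 1. Minimum distance d = 2.

Enumerate all 2^3 = 8 messages m ∈ F_2^3.
For each, compute codeword c = mG in F_2^6, then tally its weight.
  m = 000 → c = 000000, weight = 0.
  m = 100 → c = 100110, weight = 3.
  m = 010 → c = 101101, weight = 4.
  m = 110 → c = 001011, weight = 3.
  m = 001 → c = 010001, weight = 2.
  m = 101 → c = 110111, weight = 5.
  m = 011 → c = 111100, weight = 4.
  m = 111 → c = 011010, weight = 3.
Tally weights:
  weight 0: 1 codewords.
  weight 2: 1 codewords.
  weight 3: 3 codewords.
  weight 4: 2 codewords.
  weight 5: 1 codewords.
Minimum distance d = smallest w > 0 with A_w > 0 = 2.
Sanity: Σ A_w = 8 = 2^3 = 8 ✓.


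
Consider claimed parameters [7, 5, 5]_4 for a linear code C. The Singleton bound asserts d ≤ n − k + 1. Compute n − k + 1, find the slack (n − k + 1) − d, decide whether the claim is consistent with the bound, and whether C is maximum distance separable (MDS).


Singleton RHS = n − k + 1 = 3, slack = -2, bound violated (no such code; not MDS).

Singleton bound: d ≤ n − k + 1.
Here n = 7, k = 5, so n − k + 1 = 3.
Given d = 5, check d ≤ 3: NO.
Slack = (n − k + 1) − d = -2.
The slack is negative: d = 5 exceeds n − k + 1 = 3 by 2, so the Singleton bound is violated and no linear [7, 5, 5]_4 code can exist. In particular it is not MDS (MDS requires d = n − k + 1 exactly).
Description: the claimed parameters are [7, 5, 5]_4; such a code would be impossible (violates the Singleton bound).


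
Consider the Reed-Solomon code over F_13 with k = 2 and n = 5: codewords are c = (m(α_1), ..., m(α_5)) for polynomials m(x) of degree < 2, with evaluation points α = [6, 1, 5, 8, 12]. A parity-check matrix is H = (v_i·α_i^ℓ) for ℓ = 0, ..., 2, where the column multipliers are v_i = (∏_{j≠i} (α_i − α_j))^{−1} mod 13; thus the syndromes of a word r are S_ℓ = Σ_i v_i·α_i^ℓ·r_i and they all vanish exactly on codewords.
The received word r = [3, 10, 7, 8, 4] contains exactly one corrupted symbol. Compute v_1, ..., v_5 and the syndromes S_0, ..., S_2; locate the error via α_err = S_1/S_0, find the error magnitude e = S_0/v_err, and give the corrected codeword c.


S = (6, 7, 6), error at position 5, error magnitude e = 12, c = [3, 10, 7, 8, 5].

Step 1: column multipliers v_i = (∏_{j≠i}(α_i − α_j))^{−1} mod 13.
  i = 1 (α = 6): (6−1)(6−5)(6−8)(6−12) = 5·1·(−2)·(−6) = 60 ≡ 8, so v_1 = 8^{−1} = 5 (mod 13).
  i = 2 (α = 1): (1−6)(1−5)(1−8)(1−12) = (−5)·(−4)·(−7)·(−11) = 1540 ≡ 6, so v_2 = 6^{−1} = 11 (mod 13).
  i = 3 (α = 5): (5−6)(5−1)(5−8)(5−12) = (−1)·4·(−3)·(−7) = −84 ≡ 7, so v_3 = 7^{−1} = 2 (mod 13).
  i = 4 (α = 8): (8−6)(8−1)(8−5)(8−12) = 2·7·3·(−4) = −168 ≡ 1, so v_4 = 1^{−1} = 1 (mod 13).
  i = 5 (α = 12): (12−6)(12−1)(12−5)(12−8) = 6·11·7·4 = 1848 ≡ 2, so v_5 = 2^{−1} = 7 (mod 13).
  v = [5, 11, 2, 1, 7].
Step 2: syndromes of r = [3, 10, 7, 8, 4] (all sums mod 13).
  S_0 = Σ v_i r_i = 5·3 + 11·10 + 2·7 + 1·8 + 7·4 = 175 ≡ 6.
  S_1 = Σ v_i α_i r_i = 5·6·3 + 11·1·10 + 2·5·7 + 1·8·8 + 7·12·4 = 670 ≡ 7.
  α_i^2 mod 13 = [10, 1, 12, 12, 1].
  S_2 = Σ v_i α_i^2 r_i = 5·10·3 + 11·1·10 + 2·12·7 + 1·12·8 + 7·1·4 = 552 ≡ 6.
  S = (6, 7, 6) ≠ 0, so r is not a codeword (an error is present).
Step 3: locate the error. For a single error e at position i, S_ℓ = v_i·e·α_i^ℓ, so α_err = S_1/S_0.
  S_0^{−1} = 6^{−1} = 11 (mod 13), so α_err = 7·11 = 77 ≡ 12 = α_5. Error position i = 5.
  Consistency check: S_2/S_1 = 6·2 = 12 ≡ 12 = α_err ✓ (single-error assumption holds).
Step 4: error magnitude e = S_0/v_5 = S_0·∏_{j≠5}(α_5 − α_j) = 6·2 = 12 ≡ 12 (mod 13).
Step 5: correct position 5: c_5 = r_5 − e = 4 − 12 ≡ 5 (mod 13). Hence c = [3, 10, 7, 8, 5].
  Check: interpolating c through the α_i gives m(x) = 1 + 9·x (degree < 2) with m(α_i) = c_i for every i, so c is indeed a codeword.


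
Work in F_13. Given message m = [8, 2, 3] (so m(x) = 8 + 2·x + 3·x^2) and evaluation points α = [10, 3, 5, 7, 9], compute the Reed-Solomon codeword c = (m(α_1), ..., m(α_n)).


c = [3, 2, 2, 0, 9]

Message polynomial: m(x) = 8 + 2·x + 3·x^2 (mod 13).
For each evaluation point α_i, compute m(α_i) mod 13:
  α_1 = 10: Horner steps 3 → 6 → 3, so m(10) = 3.
  α_2 = 3: Horner steps 3 → 11 → 2, so m(3) = 2.
  α_3 = 5: Horner steps 3 → 4 → 2, so m(5) = 2.
  α_4 = 7: Horner steps 3 → 10 → 0, so m(7) = 0.
  α_5 = 9: Horner steps 3 → 3 → 9, so m(9) = 9.
Codeword c = [3, 2, 2, 0, 9] ∈ F_13^5.


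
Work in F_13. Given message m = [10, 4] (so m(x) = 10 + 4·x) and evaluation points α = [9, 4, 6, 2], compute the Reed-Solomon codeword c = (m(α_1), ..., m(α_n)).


c = [7, 0, 8, 5]

Message polynomial: m(x) = 10 + 4·x (mod 13).
For each evaluation point α_i, compute m(α_i) mod 13:
  α_1 = 9: Horner steps 4 → 7, so m(9) = 7.
  α_2 = 4: Horner steps 4 → 0, so m(4) = 0.
  α_3 = 6: Horner steps 4 → 8, so m(6) = 8.
  α_4 = 2: Horner steps 4 → 5, so m(2) = 5.
Codeword c = [7, 0, 8, 5] ∈ F_13^4.


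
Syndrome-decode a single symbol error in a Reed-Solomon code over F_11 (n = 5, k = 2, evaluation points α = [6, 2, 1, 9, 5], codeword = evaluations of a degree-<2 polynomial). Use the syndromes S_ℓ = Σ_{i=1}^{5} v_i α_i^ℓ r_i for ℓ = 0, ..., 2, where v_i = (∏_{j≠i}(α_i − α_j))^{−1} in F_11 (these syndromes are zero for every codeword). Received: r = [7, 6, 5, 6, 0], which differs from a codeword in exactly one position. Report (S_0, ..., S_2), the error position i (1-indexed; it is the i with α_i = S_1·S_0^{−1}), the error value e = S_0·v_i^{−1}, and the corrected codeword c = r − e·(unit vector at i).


S = (4, 8, 5), error at position 2, error magnitude e = 5, c = [7, 1, 5, 6, 0].

Step 1: column multipliers v_i = (∏_{j≠i}(α_i − α_j))^{−1} mod 11.
  i = 1 (α = 6): (6−2)(6−1)(6−9)(6−5) = 4·5·(−3)·1 = −60 ≡ 6, so v_1 = 6^{−1} = 2 (mod 11).
  i = 2 (α = 2): (2−6)(2−1)(2−9)(2−5) = (−4)·1·(−7)·(−3) = −84 ≡ 4, so v_2 = 4^{−1} = 3 (mod 11).
  i = 3 (α = 1): (1−6)(1−2)(1−9)(1−5) = (−5)·(−1)·(−8)·(−4) = 160 ≡ 6, so v_3 = 6^{−1} = 2 (mod 11).
  i = 4 (α = 9): (9−6)(9−2)(9−1)(9−5) = 3·7·8·4 = 672 ≡ 1, so v_4 = 1^{−1} = 1 (mod 11).
  i = 5 (α = 5): (5−6)(5−2)(5−1)(5−9) = (−1)·3·4·(−4) = 48 ≡ 4, so v_5 = 4^{−1} = 3 (mod 11).
  v = [2, 3, 2, 1, 3].
Step 2: syndromes of r = [7, 6, 5, 6, 0] (all sums mod 11).
  S_0 = Σ v_i r_i = 2·7 + 3·6 + 2·5 + 1·6 + 3·0 = 48 ≡ 4.
  S_1 = Σ v_i α_i r_i = 2·6·7 + 3·2·6 + 2·1·5 + 1·9·6 + 3·5·0 = 184 ≡ 8.
  α_i^2 mod 11 = [3, 4, 1, 4, 3].
  S_2 = Σ v_i α_i^2 r_i = 2·3·7 + 3·4·6 + 2·1·5 + 1·4·6 + 3·3·0 = 148 ≡ 5.
  S = (4, 8, 5) ≠ 0, so r is not a codeword (an error is present).
Step 3: locate the error. For a single error e at position i, S_ℓ = v_i·e·α_i^ℓ, so α_err = S_1/S_0.
  S_0^{−1} = 4^{−1} = 3 (mod 11), so α_err = 8·3 = 24 ≡ 2 = α_2. Error position i = 2.
  Consistency check: S_2/S_1 = 5·7 = 35 ≡ 2 = α_err ✓ (single-error assumption holds).
Step 4: error magnitude e = S_0/v_2 = S_0·∏_{j≠2}(α_2 − α_j) = 4·4 = 16 ≡ 5 (mod 11).
Step 5: correct position 2: c_2 = r_2 − e = 6 − 5 ≡ 1 (mod 11). Hence c = [7, 1, 5, 6, 0].
  Check: interpolating c through the α_i gives m(x) = 9 + 7·x (degree < 2) with m(α_i) = c_i for every i, so c is indeed a codeword.


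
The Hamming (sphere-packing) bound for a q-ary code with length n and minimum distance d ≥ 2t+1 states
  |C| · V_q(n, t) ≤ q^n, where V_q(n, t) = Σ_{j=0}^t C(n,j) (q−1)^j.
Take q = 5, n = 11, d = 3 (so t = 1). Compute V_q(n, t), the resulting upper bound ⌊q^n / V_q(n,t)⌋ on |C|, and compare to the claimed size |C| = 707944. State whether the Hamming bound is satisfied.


V_q(n, t) = 45, q^n = 48828125, Hamming bound = 1085069, |C| = 707944 ≤ bound (satisfied).

Step 1: Compute V_q(n, t) = Σ_{j=0}^1 C(n, j) (q−1)^j.
  j = 0: C(11,0)·(4)^0 = 1·1 = 1.
  j = 1: C(11,1)·(4)^1 = 11·4 = 44.
  V_q(n, t) = 1 + 44 = 45.
Step 2: q^n = 5^11 = 48828125.
Step 3: Hamming bound ⌊q^n / V_q(n,t)⌋ = ⌊48828125/45⌋ = 1085069.
Step 4: Compare |C| = 707944 to 1085069: satisfied.
The claimed |C| lies below the Hamming bound.


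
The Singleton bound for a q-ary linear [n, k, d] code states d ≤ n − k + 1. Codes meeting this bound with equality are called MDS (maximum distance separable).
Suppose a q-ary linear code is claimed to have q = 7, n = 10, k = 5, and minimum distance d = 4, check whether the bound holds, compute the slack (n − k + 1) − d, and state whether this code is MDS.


Singleton RHS = n − k + 1 = 6, slack = 2, bound satisfied, not MDS.

Singleton bound: d ≤ n − k + 1.
Here n = 10, k = 5, so n − k + 1 = 6.
Given d = 4, check d ≤ 6: YES.
Slack = (n − k + 1) − d = 2.
The code is NOT MDS (slack = 2 > 0).
Description: the claimed parameters are [10, 5, 4]_7; such a code would be non-MDS.


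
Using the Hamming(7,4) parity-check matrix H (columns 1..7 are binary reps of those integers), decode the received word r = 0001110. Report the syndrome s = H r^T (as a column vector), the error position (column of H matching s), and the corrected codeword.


s = (1, 1, 1)^T, error position = 7, corrected codeword c = 0001111

Compute s = H r^T mod 2 one row at a time:
  s_1 = 1 + 1 + 1 + 0 = 3 ≡ 1 (mod 2).
  s_2 = 0 + 0 + 1 + 0 = 1 ≡ 1 (mod 2).
  s_3 = 0 + 0 + 1 + 0 = 1 ≡ 1 (mod 2).
s = (1, 1, 1)^T — this equals column 7 of H (binary 111), so error is at position 7.
Correct: flip bit 7 of r = 0001110 to get c = 0001111.


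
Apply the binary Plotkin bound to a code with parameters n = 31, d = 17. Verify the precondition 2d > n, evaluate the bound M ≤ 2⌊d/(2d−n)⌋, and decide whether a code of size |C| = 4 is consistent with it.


Plotkin bound M ≤ 10; given |C| = 4 ≤ bound (satisfied).

Check applicability: 2d = 34, n = 31.
2d − n = 3 > 0, so Plotkin applies.
Compute d/(2d−n) = 17/3 ≈ 5.6667.
⌊d/(2d−n)⌋ = 5.
Plotkin bound: M ≤ 2·5 = 10.
Given |C| = 4, check: satisfied.
This |C| is below the Plotkin bound.


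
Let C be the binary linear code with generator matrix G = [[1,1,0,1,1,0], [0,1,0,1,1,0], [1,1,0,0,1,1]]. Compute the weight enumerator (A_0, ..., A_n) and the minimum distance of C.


Weight distribution: A_0 = 1, A_1 = 1, A_2 = 1, A_3 = 3, A_4 = 2. Minimum distance d = 1.

Enumerate all 2^3 = 8 messages m ∈ F_2^3.
For each, compute codeword c = mG in F_2^6, then tally its weight.
  m = 000 → c = 000000, weight = 0.
  m = 100 → c = 110110, weight = 4.
  m = 010 → c = 010110, weight = 3.
  m = 110 → c = 100000, weight = 1.
  m = 001 → c = 110011, weight = 4.
  m = 101 → c = 000101, weight = 2.
  m = 011 → c = 100101, weight = 3.
  m = 111 → c = 010011, weight = 3.
Tally weights:
  weight 0: 1 codewords.
  weight 1: 1 codewords.
  weight 2: 1 codewords.
  weight 3: 3 codewords.
  weight 4: 2 codewords.
Minimum distance d = smallest w > 0 with A_w > 0 = 1.
Sanity: Σ A_w = 8 = 2^3 = 8 ✓.
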